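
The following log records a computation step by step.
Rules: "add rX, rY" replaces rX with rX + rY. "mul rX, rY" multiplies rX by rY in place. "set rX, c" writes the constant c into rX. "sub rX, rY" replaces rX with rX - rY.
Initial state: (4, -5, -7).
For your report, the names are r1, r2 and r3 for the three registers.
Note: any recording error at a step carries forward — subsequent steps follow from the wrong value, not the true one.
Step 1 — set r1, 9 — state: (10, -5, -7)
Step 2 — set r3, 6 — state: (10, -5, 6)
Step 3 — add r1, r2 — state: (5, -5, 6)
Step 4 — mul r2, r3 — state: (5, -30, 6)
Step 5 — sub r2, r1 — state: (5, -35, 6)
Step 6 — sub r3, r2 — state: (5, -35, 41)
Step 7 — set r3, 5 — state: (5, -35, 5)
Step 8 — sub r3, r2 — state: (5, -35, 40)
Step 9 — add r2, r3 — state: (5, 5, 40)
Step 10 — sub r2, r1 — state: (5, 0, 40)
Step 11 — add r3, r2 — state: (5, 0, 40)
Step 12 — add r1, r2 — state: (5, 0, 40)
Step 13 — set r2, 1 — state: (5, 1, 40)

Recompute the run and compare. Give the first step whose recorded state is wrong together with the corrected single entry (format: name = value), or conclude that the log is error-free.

step 1, r1 = 9

Recomputing the run from the initial state:
step 1: r1 = 9, r2 = -5, r3 = -7
step 2: r1 = 9, r2 = -5, r3 = 6
step 3: r1 = 4, r2 = -5, r3 = 6
step 4: r1 = 4, r2 = -30, r3 = 6
step 5: r1 = 4, r2 = -34, r3 = 6
step 6: r1 = 4, r2 = -34, r3 = 40
step 7: r1 = 4, r2 = -34, r3 = 5
step 8: r1 = 4, r2 = -34, r3 = 39
step 9: r1 = 4, r2 = 5, r3 = 39
step 10: r1 = 4, r2 = 1, r3 = 39
step 11: r1 = 4, r2 = 1, r3 = 40
step 12: r1 = 5, r2 = 1, r3 = 40
step 13: r1 = 5, r2 = 1, r3 = 40
The first disagreement with the log is at step 1, where the value should be r1 = 9.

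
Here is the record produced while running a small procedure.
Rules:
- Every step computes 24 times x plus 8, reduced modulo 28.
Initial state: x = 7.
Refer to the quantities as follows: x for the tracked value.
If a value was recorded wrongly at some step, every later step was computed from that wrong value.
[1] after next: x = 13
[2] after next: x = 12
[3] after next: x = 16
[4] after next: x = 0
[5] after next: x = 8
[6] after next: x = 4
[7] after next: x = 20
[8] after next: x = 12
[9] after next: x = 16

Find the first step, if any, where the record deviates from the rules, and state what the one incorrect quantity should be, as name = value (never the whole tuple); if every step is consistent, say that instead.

step 1, x = 8

Recomputing the run from the initial state:
step 1: x = 8
step 2: x = 4
step 3: x = 20
step 4: x = 12
step 5: x = 16
step 6: x = 0
step 7: x = 8
step 8: x = 4
step 9: x = 20
The first disagreement with the record is at step 1, where the value should be x = 8.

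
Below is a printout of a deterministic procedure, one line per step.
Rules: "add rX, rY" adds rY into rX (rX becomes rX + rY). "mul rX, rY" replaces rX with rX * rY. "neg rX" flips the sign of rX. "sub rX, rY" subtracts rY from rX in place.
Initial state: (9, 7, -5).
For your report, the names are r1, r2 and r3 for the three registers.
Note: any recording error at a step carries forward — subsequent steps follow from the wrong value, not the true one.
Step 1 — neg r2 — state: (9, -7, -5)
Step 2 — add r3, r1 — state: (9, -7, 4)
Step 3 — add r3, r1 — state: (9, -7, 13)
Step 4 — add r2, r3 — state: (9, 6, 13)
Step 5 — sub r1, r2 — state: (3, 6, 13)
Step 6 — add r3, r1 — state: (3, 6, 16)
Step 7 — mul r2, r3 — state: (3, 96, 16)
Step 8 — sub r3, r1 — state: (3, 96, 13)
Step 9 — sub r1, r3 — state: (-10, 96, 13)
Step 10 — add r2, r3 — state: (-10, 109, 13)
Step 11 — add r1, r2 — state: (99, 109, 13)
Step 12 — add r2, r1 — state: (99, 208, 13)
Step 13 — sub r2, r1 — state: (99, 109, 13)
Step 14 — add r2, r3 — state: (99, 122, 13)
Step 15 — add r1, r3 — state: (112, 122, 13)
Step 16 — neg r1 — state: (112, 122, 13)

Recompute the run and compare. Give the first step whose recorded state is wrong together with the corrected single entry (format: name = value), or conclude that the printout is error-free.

Recomputing the run from the initial state:
step 1: r1 = 9, r2 = -7, r3 = -5
step 2: r1 = 9, r2 = -7, r3 = 4
step 3: r1 = 9, r2 = -7, r3 = 13
step 4: r1 = 9, r2 = 6, r3 = 13
step 5: r1 = 3, r2 = 6, r3 = 13
step 6: r1 = 3, r2 = 6, r3 = 16
step 7: r1 = 3, r2 = 96, r3 = 16
step 8: r1 = 3, r2 = 96, r3 = 13
step 9: r1 = -10, r2 = 96, r3 = 13
step 10: r1 = -10, r2 = 109, r3 = 13
step 11: r1 = 99, r2 = 109, r3 = 13
step 12: r1 = 99, r2 = 208, r3 = 13
step 13: r1 = 99, r2 = 109, r3 = 13
step 14: r1 = 99, r2 = 122, r3 = 13
step 15: r1 = 112, r2 = 122, r3 = 13
step 16: r1 = -112, r2 = 122, r3 = 13
The first disagreement with the printout is at step 16, where the value should be r1 = -112.

step 16, r1 = -112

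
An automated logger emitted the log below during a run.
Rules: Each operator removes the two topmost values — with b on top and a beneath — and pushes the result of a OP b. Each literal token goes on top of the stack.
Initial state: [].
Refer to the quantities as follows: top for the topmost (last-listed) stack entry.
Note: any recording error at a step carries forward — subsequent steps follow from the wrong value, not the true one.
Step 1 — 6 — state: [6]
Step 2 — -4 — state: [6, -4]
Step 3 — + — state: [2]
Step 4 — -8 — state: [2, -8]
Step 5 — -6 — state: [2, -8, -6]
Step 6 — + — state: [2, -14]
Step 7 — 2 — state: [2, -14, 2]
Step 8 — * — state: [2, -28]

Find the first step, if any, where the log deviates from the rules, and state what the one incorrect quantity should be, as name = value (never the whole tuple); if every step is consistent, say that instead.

Recomputing the run from the initial state:
step 1: [6]
step 2: [6, -4]
step 3: [2]
step 4: [2, -8]
step 5: [2, -8, -6]
step 6: [2, -14]
step 7: [2, -14, 2]
step 8: [2, -28]
This matches the log at every step.

no error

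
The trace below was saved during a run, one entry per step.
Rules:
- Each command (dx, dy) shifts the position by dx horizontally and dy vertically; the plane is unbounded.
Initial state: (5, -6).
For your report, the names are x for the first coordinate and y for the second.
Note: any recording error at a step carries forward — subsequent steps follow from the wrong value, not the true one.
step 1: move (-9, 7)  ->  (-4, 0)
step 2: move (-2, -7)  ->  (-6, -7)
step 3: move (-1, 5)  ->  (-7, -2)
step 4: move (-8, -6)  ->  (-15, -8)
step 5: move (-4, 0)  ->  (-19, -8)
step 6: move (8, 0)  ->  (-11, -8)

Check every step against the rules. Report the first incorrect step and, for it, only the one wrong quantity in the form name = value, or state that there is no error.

step 1, y = 1

1. x = 5 + (-9) = -4, y = -6 + (7) = 1 (the recorded entry deviates here)
Conclusion: step 1 carries the first error; the entry should be y = 1.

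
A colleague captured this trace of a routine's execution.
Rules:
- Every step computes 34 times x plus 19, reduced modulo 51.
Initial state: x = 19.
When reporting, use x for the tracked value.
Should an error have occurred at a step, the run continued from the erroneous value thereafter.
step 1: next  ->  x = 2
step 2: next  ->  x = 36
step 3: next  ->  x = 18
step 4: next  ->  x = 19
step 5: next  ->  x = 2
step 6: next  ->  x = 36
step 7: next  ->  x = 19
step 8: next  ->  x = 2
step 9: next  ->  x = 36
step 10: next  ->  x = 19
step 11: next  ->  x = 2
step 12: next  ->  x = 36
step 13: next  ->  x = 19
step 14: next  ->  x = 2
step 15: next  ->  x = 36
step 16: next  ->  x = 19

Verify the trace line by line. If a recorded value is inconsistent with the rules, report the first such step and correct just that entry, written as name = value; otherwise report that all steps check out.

1. x = (34*19 + 19) mod 51 = 2 (in agreement)
2. x = (34*2 + 19) mod 51 = 36 (same as recorded)
3. x = (34*36 + 19) mod 51 = 19 (a discrepancy with the trace)
First incorrect step: 3; the correct value is x = 19.

step 3, x = 19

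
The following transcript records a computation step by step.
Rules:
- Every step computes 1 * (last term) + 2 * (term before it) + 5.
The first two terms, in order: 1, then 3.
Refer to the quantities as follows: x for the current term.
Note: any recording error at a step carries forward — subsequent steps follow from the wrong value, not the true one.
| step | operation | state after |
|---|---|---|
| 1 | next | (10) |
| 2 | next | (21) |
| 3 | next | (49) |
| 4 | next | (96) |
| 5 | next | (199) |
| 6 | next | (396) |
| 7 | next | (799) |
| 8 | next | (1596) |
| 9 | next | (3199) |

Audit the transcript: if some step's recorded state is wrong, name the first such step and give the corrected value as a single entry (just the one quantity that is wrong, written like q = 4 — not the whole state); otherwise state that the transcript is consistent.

step 3, x = 46

Recomputing the run from the initial state:
step 1: x = 10
step 2: x = 21
step 3: x = 46
step 4: x = 93
step 5: x = 190
step 6: x = 381
step 7: x = 766
step 8: x = 1533
step 9: x = 3070
The first disagreement with the transcript is at step 3, where the value should be x = 46.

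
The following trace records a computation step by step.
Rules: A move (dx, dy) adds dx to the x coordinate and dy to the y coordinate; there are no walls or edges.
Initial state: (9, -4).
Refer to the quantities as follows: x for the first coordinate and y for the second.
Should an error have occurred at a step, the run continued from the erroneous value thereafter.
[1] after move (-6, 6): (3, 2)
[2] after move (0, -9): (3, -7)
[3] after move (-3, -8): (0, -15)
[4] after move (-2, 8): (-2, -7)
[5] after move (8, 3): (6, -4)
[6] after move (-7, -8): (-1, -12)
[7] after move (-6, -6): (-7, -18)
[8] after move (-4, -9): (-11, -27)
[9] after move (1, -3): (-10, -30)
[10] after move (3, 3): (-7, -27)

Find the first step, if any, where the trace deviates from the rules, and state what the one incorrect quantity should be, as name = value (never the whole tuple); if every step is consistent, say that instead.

Recomputing the run from the initial state:
step 1: x = 3, y = 2
step 2: x = 3, y = -7
step 3: x = 0, y = -15
step 4: x = -2, y = -7
step 5: x = 6, y = -4
step 6: x = -1, y = -12
step 7: x = -7, y = -18
step 8: x = -11, y = -27
step 9: x = -10, y = -30
step 10: x = -7, y = -27
This matches the trace at every step.

no error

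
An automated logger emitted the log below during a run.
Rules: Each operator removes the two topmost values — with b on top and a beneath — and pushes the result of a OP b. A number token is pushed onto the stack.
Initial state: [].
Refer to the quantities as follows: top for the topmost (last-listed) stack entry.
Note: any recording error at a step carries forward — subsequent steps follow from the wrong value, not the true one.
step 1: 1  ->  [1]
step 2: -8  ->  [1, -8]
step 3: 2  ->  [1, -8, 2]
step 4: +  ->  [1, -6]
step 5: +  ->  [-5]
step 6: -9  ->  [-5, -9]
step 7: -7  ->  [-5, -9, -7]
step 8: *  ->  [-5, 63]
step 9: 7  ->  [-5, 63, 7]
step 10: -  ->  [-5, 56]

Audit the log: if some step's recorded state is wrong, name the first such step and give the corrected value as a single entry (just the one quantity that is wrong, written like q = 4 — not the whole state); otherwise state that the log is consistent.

no error

Step 1: push 1: top = 1 — agrees with the log.
Step 2: push -8: top = -8 — same as recorded.
Step 3: push 2: top = 2 — exactly as logged.
Step 4: -8 + 2 = -6 — no discrepancy.
Step 5: 1 + -6 = -5 — checks out.
Step 6: push -9: top = -9 — verified.
Step 7: push -7: top = -7 — same as recorded.
Step 8: -9 * -7 = 63 — verified.
Step 9: push 7: top = 7 — verified.
Step 10: 63 - 7 = 56 — checks out.
The recomputation confirms every line.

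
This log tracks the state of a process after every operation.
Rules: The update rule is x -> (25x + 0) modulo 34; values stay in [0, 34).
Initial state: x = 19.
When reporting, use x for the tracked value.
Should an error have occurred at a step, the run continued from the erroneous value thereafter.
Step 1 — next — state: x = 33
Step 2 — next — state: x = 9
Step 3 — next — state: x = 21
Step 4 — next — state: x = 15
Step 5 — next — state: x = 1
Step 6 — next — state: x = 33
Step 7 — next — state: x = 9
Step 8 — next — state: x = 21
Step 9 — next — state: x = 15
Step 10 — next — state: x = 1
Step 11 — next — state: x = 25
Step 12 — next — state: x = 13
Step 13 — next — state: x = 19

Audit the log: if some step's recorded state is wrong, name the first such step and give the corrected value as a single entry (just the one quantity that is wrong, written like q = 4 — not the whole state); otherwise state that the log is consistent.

step 6, x = 25

Step 1: x = (25*19 + 0) mod 34 = 33 — checks out.
Step 2: x = (25*33 + 0) mod 34 = 9 — verified.
Step 3: x = (25*9 + 0) mod 34 = 21 — checks out.
Step 4: x = (25*21 + 0) mod 34 = 15 — agrees with the log.
Step 5: x = (25*15 + 0) mod 34 = 1 — confirmed correct.
Step 6: x = (25*1 + 0) mod 34 = 25 — the recorded entry deviates here.
The audit stops at step 6: the recorded entry is wrong and should be x = 25.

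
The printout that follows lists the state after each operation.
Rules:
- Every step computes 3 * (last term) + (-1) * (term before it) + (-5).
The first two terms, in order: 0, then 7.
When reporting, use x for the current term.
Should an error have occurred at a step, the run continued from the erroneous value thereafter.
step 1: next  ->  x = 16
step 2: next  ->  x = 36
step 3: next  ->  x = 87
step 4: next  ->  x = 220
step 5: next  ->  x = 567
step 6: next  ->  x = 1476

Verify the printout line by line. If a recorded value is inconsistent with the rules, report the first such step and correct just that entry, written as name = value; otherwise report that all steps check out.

step 5, x = 568

1. x = 3*(7) + (-1)*(0) + (-5) = 16 (exactly as logged)
2. x = 3*(16) + (-1)*(7) + (-5) = 36 (in agreement)
3. x = 3*(36) + (-1)*(16) + (-5) = 87 (confirmed correct)
4. x = 3*(87) + (-1)*(36) + (-5) = 220 (matches)
5. x = 3*(220) + (-1)*(87) + (-5) = 568 (not what was recorded)
The audit stops at step 5: the recorded entry is wrong and should be x = 568.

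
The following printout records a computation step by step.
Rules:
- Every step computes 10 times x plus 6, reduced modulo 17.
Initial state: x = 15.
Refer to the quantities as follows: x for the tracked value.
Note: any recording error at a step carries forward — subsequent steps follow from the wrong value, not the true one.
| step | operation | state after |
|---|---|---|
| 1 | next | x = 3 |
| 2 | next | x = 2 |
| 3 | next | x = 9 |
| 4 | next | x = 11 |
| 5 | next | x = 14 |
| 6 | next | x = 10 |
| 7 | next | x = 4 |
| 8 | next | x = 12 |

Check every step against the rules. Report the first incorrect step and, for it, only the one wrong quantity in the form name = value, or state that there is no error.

Recomputing the run from the initial state:
step 1: x = 3
step 2: x = 2
step 3: x = 9
step 4: x = 11
step 5: x = 14
step 6: x = 10
step 7: x = 4
step 8: x = 12
This matches the printout at every step.

no error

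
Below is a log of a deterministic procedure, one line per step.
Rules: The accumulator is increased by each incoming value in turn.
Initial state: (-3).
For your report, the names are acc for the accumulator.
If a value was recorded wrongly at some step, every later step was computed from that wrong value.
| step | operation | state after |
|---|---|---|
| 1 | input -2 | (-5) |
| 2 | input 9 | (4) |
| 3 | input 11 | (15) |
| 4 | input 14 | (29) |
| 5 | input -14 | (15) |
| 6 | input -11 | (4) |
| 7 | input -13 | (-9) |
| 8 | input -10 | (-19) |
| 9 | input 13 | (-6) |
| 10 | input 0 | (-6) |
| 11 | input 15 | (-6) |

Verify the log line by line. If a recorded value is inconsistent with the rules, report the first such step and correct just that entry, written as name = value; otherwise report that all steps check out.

step 11, acc = 9

Recomputing the run from the initial state:
step 1: acc = -5
step 2: acc = 4
step 3: acc = 15
step 4: acc = 29
step 5: acc = 15
step 6: acc = 4
step 7: acc = -9
step 8: acc = -19
step 9: acc = -6
step 10: acc = -6
step 11: acc = 9
The first disagreement with the log is at step 11, where the value should be acc = 9.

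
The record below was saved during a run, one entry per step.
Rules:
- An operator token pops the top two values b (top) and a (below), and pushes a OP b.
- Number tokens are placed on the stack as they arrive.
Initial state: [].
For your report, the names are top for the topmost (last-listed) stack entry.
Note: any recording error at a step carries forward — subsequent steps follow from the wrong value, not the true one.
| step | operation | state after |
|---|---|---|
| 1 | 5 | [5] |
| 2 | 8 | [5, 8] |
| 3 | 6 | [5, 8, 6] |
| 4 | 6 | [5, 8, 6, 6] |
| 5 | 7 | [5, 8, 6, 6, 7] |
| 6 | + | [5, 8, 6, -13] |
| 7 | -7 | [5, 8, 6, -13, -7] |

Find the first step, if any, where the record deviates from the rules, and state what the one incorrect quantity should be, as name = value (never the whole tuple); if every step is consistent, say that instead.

step 6, top = 13

1. push 5: top = 5 (agrees with the record)
2. push 8: top = 8 (checks out)
3. push 6: top = 6 (no discrepancy)
4. push 6: top = 6 (in agreement)
5. push 7: top = 7 (consistent with the record)
6. 6 + 7 = 13 (not what was recorded)
Step 6 is the first one off; corrected, top = 13.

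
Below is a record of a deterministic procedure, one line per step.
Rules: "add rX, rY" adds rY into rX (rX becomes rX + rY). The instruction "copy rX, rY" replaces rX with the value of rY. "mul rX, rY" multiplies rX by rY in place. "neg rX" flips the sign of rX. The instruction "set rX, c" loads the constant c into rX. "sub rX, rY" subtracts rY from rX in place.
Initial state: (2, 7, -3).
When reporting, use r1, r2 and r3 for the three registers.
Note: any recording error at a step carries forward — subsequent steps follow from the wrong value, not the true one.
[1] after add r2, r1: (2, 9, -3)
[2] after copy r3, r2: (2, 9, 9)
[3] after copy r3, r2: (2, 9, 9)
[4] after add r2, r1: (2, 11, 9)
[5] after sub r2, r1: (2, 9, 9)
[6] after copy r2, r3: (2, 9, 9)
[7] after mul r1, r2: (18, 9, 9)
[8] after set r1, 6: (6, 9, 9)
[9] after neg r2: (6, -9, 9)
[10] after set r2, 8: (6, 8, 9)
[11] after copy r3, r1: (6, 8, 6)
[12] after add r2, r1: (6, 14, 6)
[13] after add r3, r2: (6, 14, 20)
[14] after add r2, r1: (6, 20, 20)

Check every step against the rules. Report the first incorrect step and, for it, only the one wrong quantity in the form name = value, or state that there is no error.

Recomputing the run from the initial state:
step 1: r1 = 2, r2 = 9, r3 = -3
step 2: r1 = 2, r2 = 9, r3 = 9
step 3: r1 = 2, r2 = 9, r3 = 9
step 4: r1 = 2, r2 = 11, r3 = 9
step 5: r1 = 2, r2 = 9, r3 = 9
step 6: r1 = 2, r2 = 9, r3 = 9
step 7: r1 = 18, r2 = 9, r3 = 9
step 8: r1 = 6, r2 = 9, r3 = 9
step 9: r1 = 6, r2 = -9, r3 = 9
step 10: r1 = 6, r2 = 8, r3 = 9
step 11: r1 = 6, r2 = 8, r3 = 6
step 12: r1 = 6, r2 = 14, r3 = 6
step 13: r1 = 6, r2 = 14, r3 = 20
step 14: r1 = 6, r2 = 20, r3 = 20
This matches the record at every step.

no error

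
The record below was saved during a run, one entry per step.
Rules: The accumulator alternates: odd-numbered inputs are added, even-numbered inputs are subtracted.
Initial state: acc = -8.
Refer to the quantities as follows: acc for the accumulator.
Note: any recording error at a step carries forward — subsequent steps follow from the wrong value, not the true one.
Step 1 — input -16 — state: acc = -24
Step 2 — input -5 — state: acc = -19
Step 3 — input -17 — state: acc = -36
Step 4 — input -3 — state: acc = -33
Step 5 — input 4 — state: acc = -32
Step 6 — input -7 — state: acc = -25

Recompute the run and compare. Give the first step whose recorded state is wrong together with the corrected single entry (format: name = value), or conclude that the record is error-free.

step 5, acc = -29

step 1: acc = -8 + -16 = -24 -> exactly as logged
step 2: acc = -24 - -5 = -19 -> no discrepancy
step 3: acc = -19 + -17 = -36 -> consistent with the record
step 4: acc = -36 - -3 = -33 -> no discrepancy
step 5: acc = -33 + 4 = -29 -> this is not what the record shows
First incorrect step: 5; the correct value is acc = -29.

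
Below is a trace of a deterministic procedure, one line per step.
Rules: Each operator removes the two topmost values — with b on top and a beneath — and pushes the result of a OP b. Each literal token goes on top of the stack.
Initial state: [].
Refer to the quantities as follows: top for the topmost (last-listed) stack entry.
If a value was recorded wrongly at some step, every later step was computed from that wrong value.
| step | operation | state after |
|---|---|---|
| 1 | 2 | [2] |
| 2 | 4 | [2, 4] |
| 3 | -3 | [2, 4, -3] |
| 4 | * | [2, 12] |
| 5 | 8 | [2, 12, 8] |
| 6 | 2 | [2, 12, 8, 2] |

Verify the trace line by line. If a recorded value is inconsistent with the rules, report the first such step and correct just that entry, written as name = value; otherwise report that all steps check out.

step 4, top = -12

Step 1: push 2: top = 2 — no discrepancy.
Step 2: push 4: top = 4 — same as recorded.
Step 3: push -3: top = -3 — consistent with the trace.
Step 4: 4 * -3 = -12 — a discrepancy with the trace.
First deviation found at step 4; the corrected entry is top = -12.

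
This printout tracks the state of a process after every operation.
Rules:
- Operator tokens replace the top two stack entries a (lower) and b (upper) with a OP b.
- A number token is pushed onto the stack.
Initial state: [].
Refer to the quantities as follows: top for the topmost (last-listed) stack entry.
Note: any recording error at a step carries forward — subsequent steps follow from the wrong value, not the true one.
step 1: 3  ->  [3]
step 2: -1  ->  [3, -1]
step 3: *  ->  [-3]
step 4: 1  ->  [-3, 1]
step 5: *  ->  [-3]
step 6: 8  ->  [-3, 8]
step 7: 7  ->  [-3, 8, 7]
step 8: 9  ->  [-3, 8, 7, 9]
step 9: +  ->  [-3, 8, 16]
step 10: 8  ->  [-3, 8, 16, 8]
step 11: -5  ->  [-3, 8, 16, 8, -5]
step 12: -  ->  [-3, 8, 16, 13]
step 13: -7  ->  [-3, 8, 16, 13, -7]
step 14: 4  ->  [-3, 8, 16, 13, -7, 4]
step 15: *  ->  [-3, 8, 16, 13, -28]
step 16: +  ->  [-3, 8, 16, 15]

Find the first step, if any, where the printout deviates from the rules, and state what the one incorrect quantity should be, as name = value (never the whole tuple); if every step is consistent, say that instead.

Step 1: push 3: top = 3 — confirmed correct.
Step 2: push -1: top = -1 — consistent with the printout.
Step 3: 3 * -1 = -3 — exactly as logged.
Step 4: push 1: top = 1 — confirmed correct.
Step 5: -3 * 1 = -3 — agrees with the printout.
Step 6: push 8: top = 8 — in agreement.
Step 7: push 7: top = 7 — verified.
Step 8: push 9: top = 9 — verified.
Step 9: 7 + 9 = 16 — agrees with the printout.
Step 10: push 8: top = 8 — checks out.
Step 11: push -5: top = -5 — checks out.
Step 12: 8 - -5 = 13 — exactly as logged.
Step 13: push -7: top = -7 — consistent with the printout.
Step 14: push 4: top = 4 — consistent with the printout.
Step 15: -7 * 4 = -28 — exactly as logged.
Step 16: 13 + -28 = -15 — the recorded entry deviates here.
Step 16 is the first one off; corrected, top = -15.

step 16, top = -15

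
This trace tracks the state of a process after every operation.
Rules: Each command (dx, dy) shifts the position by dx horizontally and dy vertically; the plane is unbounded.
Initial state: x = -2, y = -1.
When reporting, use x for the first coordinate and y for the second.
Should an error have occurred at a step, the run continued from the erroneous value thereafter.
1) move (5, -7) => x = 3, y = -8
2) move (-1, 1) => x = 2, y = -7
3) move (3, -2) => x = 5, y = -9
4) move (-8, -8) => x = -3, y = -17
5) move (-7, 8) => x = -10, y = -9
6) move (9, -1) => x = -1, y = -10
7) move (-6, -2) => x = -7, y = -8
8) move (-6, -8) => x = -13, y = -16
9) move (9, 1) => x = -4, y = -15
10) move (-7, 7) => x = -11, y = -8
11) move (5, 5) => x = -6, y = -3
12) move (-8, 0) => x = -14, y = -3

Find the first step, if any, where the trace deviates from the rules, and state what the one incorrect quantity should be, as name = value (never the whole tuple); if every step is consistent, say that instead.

step 7, y = -12

1. x = -2 + (5) = 3, y = -1 + (-7) = -8 (confirmed correct)
2. x = 3 + (-1) = 2, y = -8 + (1) = -7 (confirmed correct)
3. x = 2 + (3) = 5, y = -7 + (-2) = -9 (same as recorded)
4. x = 5 + (-8) = -3, y = -9 + (-8) = -17 (matches)
5. x = -3 + (-7) = -10, y = -17 + (8) = -9 (exactly as logged)
6. x = -10 + (9) = -1, y = -9 + (-1) = -10 (same as recorded)
7. x = -1 + (-6) = -7, y = -10 + (-2) = -12 (not what was recorded)
The earliest wrong entry is at step 7: it should read y = -12.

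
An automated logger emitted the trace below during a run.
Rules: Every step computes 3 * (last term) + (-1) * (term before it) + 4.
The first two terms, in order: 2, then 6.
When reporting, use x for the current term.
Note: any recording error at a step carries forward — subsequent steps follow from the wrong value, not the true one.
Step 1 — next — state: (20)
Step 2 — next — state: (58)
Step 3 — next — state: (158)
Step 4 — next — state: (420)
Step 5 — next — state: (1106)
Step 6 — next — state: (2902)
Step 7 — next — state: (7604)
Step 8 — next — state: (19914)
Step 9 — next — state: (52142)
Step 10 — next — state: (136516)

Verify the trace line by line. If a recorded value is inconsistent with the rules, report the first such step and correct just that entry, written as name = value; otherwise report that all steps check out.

step 1: x = 3*(6) + (-1)*(2) + (4) = 20 -> confirmed correct
step 2: x = 3*(20) + (-1)*(6) + (4) = 58 -> verified
step 3: x = 3*(58) + (-1)*(20) + (4) = 158 -> confirmed correct
step 4: x = 3*(158) + (-1)*(58) + (4) = 420 -> same as recorded
step 5: x = 3*(420) + (-1)*(158) + (4) = 1106 -> verified
step 6: x = 3*(1106) + (-1)*(420) + (4) = 2902 -> exactly as logged
step 7: x = 3*(2902) + (-1)*(1106) + (4) = 7604 -> in agreement
step 8: x = 3*(7604) + (-1)*(2902) + (4) = 19914 -> matches
step 9: x = 3*(19914) + (-1)*(7604) + (4) = 52142 -> checks out
step 10: x = 3*(52142) + (-1)*(19914) + (4) = 136516 -> same as recorded
The whole run recomputes cleanly — no discrepancies.

no error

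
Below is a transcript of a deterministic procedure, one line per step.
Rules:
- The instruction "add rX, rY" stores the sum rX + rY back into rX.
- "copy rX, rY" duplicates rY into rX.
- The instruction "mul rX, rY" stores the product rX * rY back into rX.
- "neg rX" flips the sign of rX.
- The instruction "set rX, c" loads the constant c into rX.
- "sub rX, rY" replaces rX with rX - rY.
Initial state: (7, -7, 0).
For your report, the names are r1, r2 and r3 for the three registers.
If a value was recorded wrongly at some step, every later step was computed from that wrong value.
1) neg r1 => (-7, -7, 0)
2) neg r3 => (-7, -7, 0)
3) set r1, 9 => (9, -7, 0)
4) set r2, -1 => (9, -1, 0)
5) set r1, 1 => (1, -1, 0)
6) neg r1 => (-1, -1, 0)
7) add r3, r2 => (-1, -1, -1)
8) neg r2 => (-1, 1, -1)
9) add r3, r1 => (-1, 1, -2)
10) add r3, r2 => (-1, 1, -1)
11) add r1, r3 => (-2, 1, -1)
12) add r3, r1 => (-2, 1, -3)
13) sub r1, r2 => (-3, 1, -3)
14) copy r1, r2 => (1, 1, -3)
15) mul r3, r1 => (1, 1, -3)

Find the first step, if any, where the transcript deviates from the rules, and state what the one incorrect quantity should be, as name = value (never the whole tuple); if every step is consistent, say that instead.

Recomputing the run from the initial state:
step 1: r1 = -7, r2 = -7, r3 = 0
step 2: r1 = -7, r2 = -7, r3 = 0
step 3: r1 = 9, r2 = -7, r3 = 0
step 4: r1 = 9, r2 = -1, r3 = 0
step 5: r1 = 1, r2 = -1, r3 = 0
step 6: r1 = -1, r2 = -1, r3 = 0
step 7: r1 = -1, r2 = -1, r3 = -1
step 8: r1 = -1, r2 = 1, r3 = -1
step 9: r1 = -1, r2 = 1, r3 = -2
step 10: r1 = -1, r2 = 1, r3 = -1
step 11: r1 = -2, r2 = 1, r3 = -1
step 12: r1 = -2, r2 = 1, r3 = -3
step 13: r1 = -3, r2 = 1, r3 = -3
step 14: r1 = 1, r2 = 1, r3 = -3
step 15: r1 = 1, r2 = 1, r3 = -3
This matches the transcript at every step.

no error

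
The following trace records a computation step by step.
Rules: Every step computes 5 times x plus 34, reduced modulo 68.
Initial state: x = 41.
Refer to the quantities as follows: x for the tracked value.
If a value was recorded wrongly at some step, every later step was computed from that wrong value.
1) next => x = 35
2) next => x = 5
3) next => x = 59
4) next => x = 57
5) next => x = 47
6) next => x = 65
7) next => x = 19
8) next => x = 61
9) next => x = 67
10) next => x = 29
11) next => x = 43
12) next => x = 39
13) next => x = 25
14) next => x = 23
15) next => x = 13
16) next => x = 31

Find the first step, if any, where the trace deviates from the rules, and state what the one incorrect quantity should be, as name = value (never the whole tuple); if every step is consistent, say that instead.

step 12, x = 45

Recomputing the run from the initial state:
step 1: x = 35
step 2: x = 5
step 3: x = 59
step 4: x = 57
step 5: x = 47
step 6: x = 65
step 7: x = 19
step 8: x = 61
step 9: x = 67
step 10: x = 29
step 11: x = 43
step 12: x = 45
step 13: x = 55
step 14: x = 37
step 15: x = 15
step 16: x = 41
The first disagreement with the trace is at step 12, where the value should be x = 45.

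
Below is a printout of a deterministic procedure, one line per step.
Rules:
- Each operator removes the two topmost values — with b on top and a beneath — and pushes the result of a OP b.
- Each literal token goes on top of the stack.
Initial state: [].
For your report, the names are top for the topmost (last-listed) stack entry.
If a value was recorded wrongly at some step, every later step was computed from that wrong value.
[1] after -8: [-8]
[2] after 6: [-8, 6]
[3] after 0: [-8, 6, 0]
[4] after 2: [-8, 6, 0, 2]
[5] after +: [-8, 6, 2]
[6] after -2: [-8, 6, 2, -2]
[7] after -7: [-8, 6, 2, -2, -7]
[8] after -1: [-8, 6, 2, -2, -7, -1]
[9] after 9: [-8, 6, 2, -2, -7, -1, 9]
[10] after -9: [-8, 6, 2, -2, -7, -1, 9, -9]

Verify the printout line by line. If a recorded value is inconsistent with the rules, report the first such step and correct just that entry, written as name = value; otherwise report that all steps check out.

no error

Step 1: push -8: top = -8 — same as recorded.
Step 2: push 6: top = 6 — confirmed correct.
Step 3: push 0: top = 0 — agrees with the printout.
Step 4: push 2: top = 2 — in agreement.
Step 5: 0 + 2 = 2 — agrees with the printout.
Step 6: push -2: top = -2 — exactly as logged.
Step 7: push -7: top = -7 — same as recorded.
Step 8: push -1: top = -1 — verified.
Step 9: push 9: top = 9 — consistent with the printout.
Step 10: push -9: top = -9 — same as recorded.
Each recorded entry agrees with the recomputation.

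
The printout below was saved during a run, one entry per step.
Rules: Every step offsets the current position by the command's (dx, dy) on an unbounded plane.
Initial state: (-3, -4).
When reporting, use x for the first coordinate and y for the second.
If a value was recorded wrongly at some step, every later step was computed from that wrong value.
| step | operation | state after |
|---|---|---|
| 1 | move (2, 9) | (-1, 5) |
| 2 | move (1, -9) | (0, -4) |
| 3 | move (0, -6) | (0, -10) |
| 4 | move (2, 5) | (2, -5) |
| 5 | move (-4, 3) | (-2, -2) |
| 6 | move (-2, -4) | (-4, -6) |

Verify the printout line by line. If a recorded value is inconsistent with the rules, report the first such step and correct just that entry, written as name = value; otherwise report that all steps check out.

no error

step 1: x = -3 + (2) = -1, y = -4 + (9) = 5 -> agrees with the printout
step 2: x = -1 + (1) = 0, y = 5 + (-9) = -4 -> in agreement
step 3: x = 0 + (0) = 0, y = -4 + (-6) = -10 -> verified
step 4: x = 0 + (2) = 2, y = -10 + (5) = -5 -> consistent with the printout
step 5: x = 2 + (-4) = -2, y = -5 + (3) = -2 -> exactly as logged
step 6: x = -2 + (-2) = -4, y = -2 + (-4) = -6 -> verified
The recomputation confirms every line.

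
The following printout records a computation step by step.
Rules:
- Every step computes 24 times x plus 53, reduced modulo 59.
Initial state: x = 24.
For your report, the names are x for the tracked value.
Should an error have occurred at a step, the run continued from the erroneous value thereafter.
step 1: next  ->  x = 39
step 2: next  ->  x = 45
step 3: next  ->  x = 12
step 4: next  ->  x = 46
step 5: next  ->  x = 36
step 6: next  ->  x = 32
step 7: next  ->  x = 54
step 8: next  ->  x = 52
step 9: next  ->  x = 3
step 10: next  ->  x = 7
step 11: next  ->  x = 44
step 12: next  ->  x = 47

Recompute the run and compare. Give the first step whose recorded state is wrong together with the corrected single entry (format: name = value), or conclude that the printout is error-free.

step 8, x = 51

1. x = (24*24 + 53) mod 59 = 39 (exactly as logged)
2. x = (24*39 + 53) mod 59 = 45 (checks out)
3. x = (24*45 + 53) mod 59 = 12 (same as recorded)
4. x = (24*12 + 53) mod 59 = 46 (checks out)
5. x = (24*46 + 53) mod 59 = 36 (verified)
6. x = (24*36 + 53) mod 59 = 32 (exactly as logged)
7. x = (24*32 + 53) mod 59 = 54 (exactly as logged)
8. x = (24*54 + 53) mod 59 = 51 (first mismatch against the printout)
The audit stops at step 8: the recorded entry is wrong and should be x = 51.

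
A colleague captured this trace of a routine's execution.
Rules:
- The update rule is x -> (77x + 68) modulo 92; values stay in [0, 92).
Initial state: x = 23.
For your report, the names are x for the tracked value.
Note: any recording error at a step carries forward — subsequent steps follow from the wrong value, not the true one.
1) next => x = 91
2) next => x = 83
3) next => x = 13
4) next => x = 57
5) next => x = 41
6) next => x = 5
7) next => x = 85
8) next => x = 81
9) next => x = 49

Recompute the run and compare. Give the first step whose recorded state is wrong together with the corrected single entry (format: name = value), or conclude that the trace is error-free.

step 3, x = 19

Recomputing the run from the initial state:
step 1: x = 91
step 2: x = 83
step 3: x = 19
step 4: x = 59
step 5: x = 11
step 6: x = 87
step 7: x = 51
step 8: x = 39
step 9: x = 35
The first disagreement with the trace is at step 3, where the value should be x = 19.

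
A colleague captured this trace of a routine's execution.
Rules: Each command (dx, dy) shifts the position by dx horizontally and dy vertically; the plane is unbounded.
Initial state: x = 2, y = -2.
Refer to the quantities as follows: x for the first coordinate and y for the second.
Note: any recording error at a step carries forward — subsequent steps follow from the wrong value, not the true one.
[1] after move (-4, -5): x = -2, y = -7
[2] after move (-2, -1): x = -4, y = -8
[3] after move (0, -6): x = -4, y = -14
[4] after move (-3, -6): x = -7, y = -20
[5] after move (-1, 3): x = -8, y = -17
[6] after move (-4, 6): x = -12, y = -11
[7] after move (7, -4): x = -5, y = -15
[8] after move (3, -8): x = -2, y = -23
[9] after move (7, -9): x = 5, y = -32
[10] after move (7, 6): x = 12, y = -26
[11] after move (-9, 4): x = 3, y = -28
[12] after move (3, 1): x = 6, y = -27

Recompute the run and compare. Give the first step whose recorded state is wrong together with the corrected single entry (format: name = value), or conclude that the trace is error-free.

Recomputing the run from the initial state:
step 1: x = -2, y = -7
step 2: x = -4, y = -8
step 3: x = -4, y = -14
step 4: x = -7, y = -20
step 5: x = -8, y = -17
step 6: x = -12, y = -11
step 7: x = -5, y = -15
step 8: x = -2, y = -23
step 9: x = 5, y = -32
step 10: x = 12, y = -26
step 11: x = 3, y = -22
step 12: x = 6, y = -21
The first disagreement with the trace is at step 11, where the value should be y = -22.

step 11, y = -22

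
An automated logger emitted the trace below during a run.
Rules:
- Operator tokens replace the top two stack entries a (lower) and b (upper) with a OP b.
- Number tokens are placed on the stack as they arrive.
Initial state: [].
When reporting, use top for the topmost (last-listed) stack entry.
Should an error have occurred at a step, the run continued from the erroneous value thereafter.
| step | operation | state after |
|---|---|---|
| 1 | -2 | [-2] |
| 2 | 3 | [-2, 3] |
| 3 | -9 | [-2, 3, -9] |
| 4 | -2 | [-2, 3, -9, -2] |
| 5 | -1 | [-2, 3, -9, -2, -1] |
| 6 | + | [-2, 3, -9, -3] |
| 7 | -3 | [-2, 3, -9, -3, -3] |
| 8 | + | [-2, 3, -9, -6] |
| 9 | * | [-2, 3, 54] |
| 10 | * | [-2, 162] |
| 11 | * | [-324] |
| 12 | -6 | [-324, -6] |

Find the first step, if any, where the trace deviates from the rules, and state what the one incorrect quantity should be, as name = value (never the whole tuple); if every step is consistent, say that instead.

no error

1. push -2: top = -2 (matches)
2. push 3: top = 3 (same as recorded)
3. push -9: top = -9 (confirmed correct)
4. push -2: top = -2 (confirmed correct)
5. push -1: top = -1 (verified)
6. -2 + -1 = -3 (consistent with the trace)
7. push -3: top = -3 (consistent with the trace)
8. -3 + -3 = -6 (checks out)
9. -9 * -6 = 54 (exactly as logged)
10. 3 * 54 = 162 (no discrepancy)
11. -2 * 162 = -324 (in agreement)
12. push -6: top = -6 (in agreement)
Every step is consistent.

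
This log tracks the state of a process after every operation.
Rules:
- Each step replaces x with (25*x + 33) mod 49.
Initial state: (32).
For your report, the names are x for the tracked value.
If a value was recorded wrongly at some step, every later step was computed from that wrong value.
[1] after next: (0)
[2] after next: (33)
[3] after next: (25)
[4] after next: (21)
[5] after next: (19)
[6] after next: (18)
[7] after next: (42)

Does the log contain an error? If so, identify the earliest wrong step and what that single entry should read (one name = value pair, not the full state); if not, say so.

Recomputing the run from the initial state:
step 1: x = 0
step 2: x = 33
step 3: x = 25
step 4: x = 21
step 5: x = 19
step 6: x = 18
step 7: x = 42
This matches the log at every step.

no error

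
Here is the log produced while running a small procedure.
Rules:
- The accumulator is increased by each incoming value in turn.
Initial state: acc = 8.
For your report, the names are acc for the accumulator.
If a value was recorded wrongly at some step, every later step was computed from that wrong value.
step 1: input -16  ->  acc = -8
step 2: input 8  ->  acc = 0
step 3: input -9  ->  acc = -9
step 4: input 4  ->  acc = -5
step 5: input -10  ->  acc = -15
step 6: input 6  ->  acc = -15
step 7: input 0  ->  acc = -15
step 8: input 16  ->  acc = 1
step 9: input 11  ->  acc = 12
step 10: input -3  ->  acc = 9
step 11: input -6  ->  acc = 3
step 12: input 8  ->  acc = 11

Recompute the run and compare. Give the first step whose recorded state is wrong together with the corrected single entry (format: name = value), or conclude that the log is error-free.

Recomputing the run from the initial state:
step 1: acc = -8
step 2: acc = 0
step 3: acc = -9
step 4: acc = -5
step 5: acc = -15
step 6: acc = -9
step 7: acc = -9
step 8: acc = 7
step 9: acc = 18
step 10: acc = 15
step 11: acc = 9
step 12: acc = 17
The first disagreement with the log is at step 6, where the value should be acc = -9.

step 6, acc = -9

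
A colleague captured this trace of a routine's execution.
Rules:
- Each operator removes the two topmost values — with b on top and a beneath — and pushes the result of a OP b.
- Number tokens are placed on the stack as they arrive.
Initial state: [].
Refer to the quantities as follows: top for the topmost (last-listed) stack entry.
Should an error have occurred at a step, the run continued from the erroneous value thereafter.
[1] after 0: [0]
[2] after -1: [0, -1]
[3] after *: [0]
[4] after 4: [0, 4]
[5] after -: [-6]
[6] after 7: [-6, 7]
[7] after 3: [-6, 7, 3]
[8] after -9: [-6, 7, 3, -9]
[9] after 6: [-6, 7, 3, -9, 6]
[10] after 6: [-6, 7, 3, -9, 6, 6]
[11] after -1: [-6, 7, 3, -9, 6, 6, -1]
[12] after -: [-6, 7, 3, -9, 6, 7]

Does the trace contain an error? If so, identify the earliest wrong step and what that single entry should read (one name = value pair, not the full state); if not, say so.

Recomputing the run from the initial state:
step 1: [0]
step 2: [0, -1]
step 3: [0]
step 4: [0, 4]
step 5: [-4]
step 6: [-4, 7]
step 7: [-4, 7, 3]
step 8: [-4, 7, 3, -9]
step 9: [-4, 7, 3, -9, 6]
step 10: [-4, 7, 3, -9, 6, 6]
step 11: [-4, 7, 3, -9, 6, 6, -1]
step 12: [-4, 7, 3, -9, 6, 7]
The first disagreement with the trace is at step 5, where the value should be top = -4.

step 5, top = -4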